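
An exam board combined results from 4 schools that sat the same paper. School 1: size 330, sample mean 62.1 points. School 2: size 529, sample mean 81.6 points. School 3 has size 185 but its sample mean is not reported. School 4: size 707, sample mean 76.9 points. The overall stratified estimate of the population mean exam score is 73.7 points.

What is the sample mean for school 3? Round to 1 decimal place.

N = 330 + 529 + 185 + 707 = 1751.
Overall total = μ·N = 73.7·1751 = 129048.7.
Subtract the known strata: 330·62.1 + 529·81.6 + 707·76.9 = 118027.7.
Remaining total for school 3: 129048.7 − 118027.7 = 11021.
Divide by its size: 11021 / 185 = 59.573... → 59.6.

59.6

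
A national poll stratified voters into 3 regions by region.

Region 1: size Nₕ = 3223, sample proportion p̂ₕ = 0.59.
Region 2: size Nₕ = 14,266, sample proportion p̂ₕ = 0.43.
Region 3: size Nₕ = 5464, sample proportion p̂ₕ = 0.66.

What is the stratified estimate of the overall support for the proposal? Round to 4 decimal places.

0.5072

N = 3223 + 14266 + 5464 = 22953.
Overall proportion = Σ (Nₕ/N)·p̂ₕ.
Σ Nₕp̂ₕ = 1901.57 + 6134.38 + 3606.24 = 11642.19.
11642.19 / 22953 = 0.507219... → 0.5072.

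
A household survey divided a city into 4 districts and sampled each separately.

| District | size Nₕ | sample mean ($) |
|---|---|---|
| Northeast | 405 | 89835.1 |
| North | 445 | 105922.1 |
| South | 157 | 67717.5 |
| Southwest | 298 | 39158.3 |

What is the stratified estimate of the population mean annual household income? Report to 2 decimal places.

81087.64

x̄_st = (Σ Nₕx̄ₕ) / (Σ Nₕ) = (405·89835.1 + 445·105922.1 + 157·67717.5 + 298·39158.3) / 1305
= 105819370.9 / 1305 = 81087.6405... → 81087.64.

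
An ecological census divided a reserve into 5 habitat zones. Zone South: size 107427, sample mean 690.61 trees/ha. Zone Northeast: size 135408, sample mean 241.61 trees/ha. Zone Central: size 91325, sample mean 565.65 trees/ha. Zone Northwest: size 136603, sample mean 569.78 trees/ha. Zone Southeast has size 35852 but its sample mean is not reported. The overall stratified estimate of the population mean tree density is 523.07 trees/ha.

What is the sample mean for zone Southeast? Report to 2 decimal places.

797.65

N = 107427 + 135408 + 91325 + 136603 + 35852 = 506615.
Overall total = μ·N = 523.07·506615 = 264995108.05.
Subtract the known strata: 107427·690.61 + 135408·241.61 + 91325·565.65 + 136603·569.78 = 236397730.94.
Remaining total for zone Southeast: 264995108.05 − 236397730.94 = 28597377.11.
Divide by its size: 28597377.11 / 35852 = 797.6508... → 797.65.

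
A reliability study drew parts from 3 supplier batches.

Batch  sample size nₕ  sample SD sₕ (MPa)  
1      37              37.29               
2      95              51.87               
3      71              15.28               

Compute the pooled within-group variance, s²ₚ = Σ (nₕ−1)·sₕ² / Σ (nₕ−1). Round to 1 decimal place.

1596.5

1: (37−1)·37.29² = 36·1390.5441 = 50059.5876
2: (95−1)·51.87² = 94·2690.4969 = 252906.7086
3: (71−1)·15.28² = 70·233.4784 = 16343.488
Numerator = 319309.7842; denominator = Σ(nₕ−1) = 200.
s²ₚ = 319309.7842/200 = 1596.549... → 1596.5.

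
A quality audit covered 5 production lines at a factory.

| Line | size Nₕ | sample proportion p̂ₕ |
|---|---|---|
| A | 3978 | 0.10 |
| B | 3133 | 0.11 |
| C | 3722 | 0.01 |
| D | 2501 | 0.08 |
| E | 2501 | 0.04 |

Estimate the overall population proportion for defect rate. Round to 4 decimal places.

Wₕ = Nₕ/N with N = 15835: 0.2512, 0.1979, 0.2350, 0.1579, 0.1579.
p̂_st = 0.2512·0.10 + 0.1979·0.11 + 0.2350·0.01 + 0.1579·0.08 + 0.1579·0.04 ≈ 0.068189... → 0.0682.

0.0682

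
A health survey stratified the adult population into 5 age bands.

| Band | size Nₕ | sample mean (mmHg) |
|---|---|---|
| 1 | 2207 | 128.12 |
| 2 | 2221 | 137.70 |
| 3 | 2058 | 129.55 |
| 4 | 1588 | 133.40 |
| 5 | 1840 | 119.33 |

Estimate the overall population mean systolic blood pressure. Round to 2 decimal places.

N = 2207 + 2221 + 2058 + 1588 + 1840 = 9914.
The stratified mean weights each stratum mean by its population share Nₕ/N.
Σ Nₕx̄ₕ = 2207·128.12 + 2221·137.70 + 2058·129.55 + 1588·133.40 + 1840·119.33 = 282760.84 + 305831.7 + 266613.9 + 211839.2 + 219567.2 = 1286612.84.
Divide by N: 1286612.84 / 9914 = 129.7774... → 129.78.

129.78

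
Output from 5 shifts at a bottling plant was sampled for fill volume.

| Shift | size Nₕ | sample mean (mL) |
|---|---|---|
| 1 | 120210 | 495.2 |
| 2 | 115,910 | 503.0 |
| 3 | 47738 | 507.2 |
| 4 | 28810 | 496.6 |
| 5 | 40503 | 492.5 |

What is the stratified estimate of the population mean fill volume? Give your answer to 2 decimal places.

499.19

N = 120210 + 115910 + 47738 + 28810 + 40503 = 353171.
Overall mean = Σ (Nₕ/N)·x̄ₕ — weight by population share, not a simple average.
Σ Nₕx̄ₕ = 120210·495.2 + 115910·503.0 + 47738·507.2 + 28810·496.6 + 40503·492.5 = 59527992 + 58302730 + 24212713.6 + 14307046 + 19947727.5 = 176298209.1.
Divide by N: 176298209.1 / 353171 = 499.1865... → 499.19.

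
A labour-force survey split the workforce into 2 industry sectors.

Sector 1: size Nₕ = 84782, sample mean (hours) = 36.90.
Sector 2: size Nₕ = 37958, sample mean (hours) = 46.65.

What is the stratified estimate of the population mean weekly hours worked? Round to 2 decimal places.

N = 84782 + 37958 = 122740.
Overall mean = Σ (Nₕ/N)·x̄ₕ — weight by population share, not a simple average.
Σ Nₕx̄ₕ = 84782·36.90 + 37958·46.65 = 3128455.8 + 1770740.7 = 4899196.5.
Divide by N: 4899196.5 / 122740 = 39.9152... → 39.92.

39.92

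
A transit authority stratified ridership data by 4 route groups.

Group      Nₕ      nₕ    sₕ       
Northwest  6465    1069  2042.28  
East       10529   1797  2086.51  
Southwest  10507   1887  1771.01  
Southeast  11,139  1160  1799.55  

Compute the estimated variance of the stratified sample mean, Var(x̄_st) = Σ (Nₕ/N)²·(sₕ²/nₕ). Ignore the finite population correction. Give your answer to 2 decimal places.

N = 38640; Wₕ = Nₕ/N.
group Northwest: (6465/38640)²·2042.28²/1069 = 109.22340
group East: (10529/38640)²·2086.51²/1797 = 179.88414
group Southwest: (10507/38640)²·1771.01²/1887 = 122.90042
group Southeast: (11139/38640)²·1799.55²/1160 = 232.00002
Sum = 644.00798 → 644.01.

644.01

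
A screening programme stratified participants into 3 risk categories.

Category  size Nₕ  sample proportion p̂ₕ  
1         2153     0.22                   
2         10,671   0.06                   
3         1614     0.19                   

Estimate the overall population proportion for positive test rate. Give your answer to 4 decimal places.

N = 2153 + 10671 + 1614 = 14438.
Overall proportion = Σ (Nₕ/N)·p̂ₕ.
Σ Nₕp̂ₕ = 473.66 + 640.26 + 306.66 = 1420.58.
1420.58 / 14438 = 0.098392... → 0.0984.

0.0984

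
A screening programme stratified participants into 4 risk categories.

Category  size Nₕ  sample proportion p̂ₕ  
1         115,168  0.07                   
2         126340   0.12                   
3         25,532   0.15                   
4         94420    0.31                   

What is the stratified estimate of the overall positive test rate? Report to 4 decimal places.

Wₕ = Nₕ/N with N = 361460: 0.3186, 0.3495, 0.0706, 0.2612.
p̂_st = 0.3186·0.07 + 0.3495·0.12 + 0.0706·0.15 + 0.2612·0.31 ≈ 0.155820... → 0.1558.

0.1558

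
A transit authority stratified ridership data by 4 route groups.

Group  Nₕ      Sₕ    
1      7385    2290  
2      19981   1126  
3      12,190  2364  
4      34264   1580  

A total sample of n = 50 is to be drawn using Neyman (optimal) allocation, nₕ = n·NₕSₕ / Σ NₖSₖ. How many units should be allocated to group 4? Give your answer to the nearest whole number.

22

1: NₕSₕ = 7385·2290 = 16911650
2: NₕSₕ = 19981·1126 = 22498606
3: NₕSₕ = 12190·2364 = 28817160
4: NₕSₕ = 34264·1580 = 54137120
Σ NₕSₕ = 122364536.
n_4 = 50·54137120/122364536 = 22.121... → 22.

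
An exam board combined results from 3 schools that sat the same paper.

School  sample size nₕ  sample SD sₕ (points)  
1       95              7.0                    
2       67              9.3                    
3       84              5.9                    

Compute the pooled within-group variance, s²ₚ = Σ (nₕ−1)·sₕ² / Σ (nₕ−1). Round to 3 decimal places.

54.336

1: (95−1)·7.0² = 94·49 = 4606
2: (67−1)·9.3² = 66·86.49 = 5708.34
3: (84−1)·5.9² = 83·34.81 = 2889.23
Numerator = 13203.57; denominator = Σ(nₕ−1) = 243.
s²ₚ = 13203.57/243 = 54.33568... → 54.336.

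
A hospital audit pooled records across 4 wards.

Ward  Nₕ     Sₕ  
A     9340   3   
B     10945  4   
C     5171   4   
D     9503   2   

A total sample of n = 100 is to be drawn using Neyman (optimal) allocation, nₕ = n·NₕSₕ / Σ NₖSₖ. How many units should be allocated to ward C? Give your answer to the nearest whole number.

A: NₕSₕ = 9340·3 = 28020
B: NₕSₕ = 10945·4 = 43780
C: NₕSₕ = 5171·4 = 20684
D: NₕSₕ = 9503·2 = 19006
Σ NₕSₕ = 111490.
n_C = 100·20684/111490 = 18.552... → 19.

19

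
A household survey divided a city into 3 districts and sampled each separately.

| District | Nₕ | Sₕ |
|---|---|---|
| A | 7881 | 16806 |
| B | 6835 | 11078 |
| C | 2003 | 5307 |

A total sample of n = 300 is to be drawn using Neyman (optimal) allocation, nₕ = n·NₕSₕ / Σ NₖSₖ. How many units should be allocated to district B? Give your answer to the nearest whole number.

104

A: NₕSₕ = 7881·16806 = 132448086
B: NₕSₕ = 6835·11078 = 75718130
C: NₕSₕ = 2003·5307 = 10629921
Σ NₕSₕ = 218796137.
n_B = 300·75718130/218796137 = 103.820... → 104.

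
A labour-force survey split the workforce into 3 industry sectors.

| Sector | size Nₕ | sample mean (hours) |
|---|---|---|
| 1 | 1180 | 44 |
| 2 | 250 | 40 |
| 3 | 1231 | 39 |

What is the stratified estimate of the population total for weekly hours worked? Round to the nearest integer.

1: 1180·44 = 51920
2: 250·40 = 10000
3: 1231·39 = 48009
τ̂ = Σ Nₕx̄ₕ = 109929.

109929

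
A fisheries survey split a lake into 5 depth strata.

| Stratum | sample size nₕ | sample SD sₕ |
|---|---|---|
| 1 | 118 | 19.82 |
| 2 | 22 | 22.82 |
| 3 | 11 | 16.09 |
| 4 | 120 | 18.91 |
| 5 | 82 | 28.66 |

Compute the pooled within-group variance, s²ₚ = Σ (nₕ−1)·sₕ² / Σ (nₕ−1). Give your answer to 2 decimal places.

Degrees of freedom: 117 + 21 + 10 + 119 + 81 = 348.
Σ(nₕ−1)sₕ² = 117·392.8324 + 21·520.7524 + 10·258.8881 + 119·357.5881 + 81·821.3956 = 168572.0997.
s²ₚ = 168572.0997 / 348 = 484.4026... → 484.40.

484.40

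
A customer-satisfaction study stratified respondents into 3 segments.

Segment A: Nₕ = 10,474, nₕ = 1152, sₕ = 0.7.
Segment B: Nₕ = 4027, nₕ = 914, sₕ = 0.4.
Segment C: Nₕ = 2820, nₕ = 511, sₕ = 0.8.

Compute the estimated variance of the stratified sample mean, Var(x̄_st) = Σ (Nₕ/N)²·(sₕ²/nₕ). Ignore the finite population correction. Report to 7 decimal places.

0.0001982

N = 17321; Wₕ = Nₕ/N.
segment A: (10474/17321)²·0.7²/1152 = 0.0001555331
segment B: (4027/17321)²·0.4²/914 = 0.0000094622
segment C: (2820/17321)²·0.8²/511 = 0.0000331980
Sum = 0.0001981932 → 0.0001982.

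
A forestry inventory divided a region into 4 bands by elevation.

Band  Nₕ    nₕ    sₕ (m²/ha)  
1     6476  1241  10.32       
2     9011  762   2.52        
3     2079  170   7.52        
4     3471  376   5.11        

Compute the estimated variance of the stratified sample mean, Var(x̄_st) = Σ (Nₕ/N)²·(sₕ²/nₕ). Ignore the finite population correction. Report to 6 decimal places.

N = 21037. Term for each stratum: Wₕ²sₕ²/nₕ.
Var(x̄_st) = 0.008132680 + 0.001529060 + 0.003248839 + 0.001890582 = 0.014801160 → 0.014801.

0.014801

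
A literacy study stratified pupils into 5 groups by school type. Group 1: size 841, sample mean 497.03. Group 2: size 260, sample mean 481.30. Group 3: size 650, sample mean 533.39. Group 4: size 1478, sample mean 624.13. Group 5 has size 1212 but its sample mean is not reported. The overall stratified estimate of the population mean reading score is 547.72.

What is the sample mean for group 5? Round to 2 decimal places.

Σ Nₕx̄ₕ = N·μ, so 1212·x̄_5 = 4441·547.72 − (841·497.03 + 260·481.30 + 650·533.39 + 1478·624.13).
= 2432424.52 − 1812307.87 = 620116.65.
x̄_5 = 620116.65 / 1212 = 511.6474... → 511.65.

511.65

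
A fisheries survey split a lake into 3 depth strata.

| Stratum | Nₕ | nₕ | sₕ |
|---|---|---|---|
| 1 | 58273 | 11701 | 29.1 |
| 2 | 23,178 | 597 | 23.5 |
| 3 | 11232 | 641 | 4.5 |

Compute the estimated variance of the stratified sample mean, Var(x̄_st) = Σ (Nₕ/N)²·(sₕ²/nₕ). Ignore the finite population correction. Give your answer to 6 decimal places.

N = 92683; Wₕ = Nₕ/N.
stratum 1: (58273/92683)²·29.1²/11701 = 0.028608665
stratum 2: (23178/92683)²·23.5²/597 = 0.057851303
stratum 3: (11232/92683)²·4.5²/641 = 0.000463961
Sum = 0.086923928 → 0.086924.

0.086924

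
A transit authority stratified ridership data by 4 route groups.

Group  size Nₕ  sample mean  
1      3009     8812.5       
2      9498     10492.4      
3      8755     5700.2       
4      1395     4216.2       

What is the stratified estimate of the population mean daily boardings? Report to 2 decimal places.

8031.09

N = 22657; weights Wₕ = Nₕ/N = (0.1328, 0.4192, 0.3864, 0.0616).
x̄_st = Σ Wₕ·x̄ₕ = 0.1328·8812.5 + 0.4192·10492.4 + 0.3864·5700.2 + 0.0616·4216.2 ≈ 8031.0932...
→ 8031.09.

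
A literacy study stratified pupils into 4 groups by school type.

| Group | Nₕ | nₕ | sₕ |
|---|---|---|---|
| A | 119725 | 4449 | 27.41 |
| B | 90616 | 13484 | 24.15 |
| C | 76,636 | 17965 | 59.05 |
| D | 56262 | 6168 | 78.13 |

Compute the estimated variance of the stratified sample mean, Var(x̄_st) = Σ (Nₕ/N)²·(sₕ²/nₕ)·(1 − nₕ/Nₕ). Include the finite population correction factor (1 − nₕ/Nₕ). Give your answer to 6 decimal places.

N = 343239; Wₕ = Nₕ/N.
group A: (119725/343239)²·27.41²/4449·(1 − 4449/119725) = 0.019782727
group B: (90616/343239)²·24.15²/13484·(1 − 13484/90616) = 0.002566030
group C: (76636/343239)²·59.05²/17965·(1 − 17965/76636) = 0.007407568
group D: (56262/343239)²·78.13²/6168·(1 − 6168/56262) = 0.023675486
Sum = 0.053431811 → 0.053432.

0.053432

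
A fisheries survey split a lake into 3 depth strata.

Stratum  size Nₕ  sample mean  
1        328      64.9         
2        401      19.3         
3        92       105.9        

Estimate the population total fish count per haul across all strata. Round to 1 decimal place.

38769.3

Population total = Σ Nₕ·x̄ₕ (each stratum's size times its mean).
328·64.9 + 401·19.3 + 92·105.9 = 21287.2 + 7739.3 + 9742.8 = 38769.3.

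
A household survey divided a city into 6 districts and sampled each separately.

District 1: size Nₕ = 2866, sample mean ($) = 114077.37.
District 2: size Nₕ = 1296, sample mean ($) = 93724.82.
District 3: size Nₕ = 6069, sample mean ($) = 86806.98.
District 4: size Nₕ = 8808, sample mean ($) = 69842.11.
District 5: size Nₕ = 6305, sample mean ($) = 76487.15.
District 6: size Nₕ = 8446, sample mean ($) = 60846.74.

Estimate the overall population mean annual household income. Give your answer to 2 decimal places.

76548.59

x̄_st = (Σ Nₕx̄ₕ) / (Σ Nₕ) = (2866·114077.37 + 1296·93724.82 + 6069·86806.98 + 8808·69842.11 + 6305·76487.15 + 8446·60846.74) / 33790
= 2586577022.43 / 33790 = 76548.5949... → 76548.59.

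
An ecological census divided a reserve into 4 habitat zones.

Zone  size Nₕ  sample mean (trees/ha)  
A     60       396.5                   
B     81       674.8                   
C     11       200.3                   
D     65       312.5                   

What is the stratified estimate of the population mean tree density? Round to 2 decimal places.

N = 60 + 81 + 11 + 65 = 217.
Overall mean = Σ (Nₕ/N)·x̄ₕ — weight by population share, not a simple average.
Σ Nₕx̄ₕ = 60·396.5 + 81·674.8 + 11·200.3 + 65·312.5 = 23790 + 54658.8 + 2203.3 + 20312.5 = 100964.6.
Divide by N: 100964.6 / 217 = 465.2747... → 465.27.

465.27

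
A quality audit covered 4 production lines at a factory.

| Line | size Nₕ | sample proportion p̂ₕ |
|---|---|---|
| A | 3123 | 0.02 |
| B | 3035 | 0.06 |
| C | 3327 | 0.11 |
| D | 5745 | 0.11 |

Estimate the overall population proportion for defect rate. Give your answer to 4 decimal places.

Wₕ = Nₕ/N with N = 15230: 0.2051, 0.1993, 0.2185, 0.3772.
p̂_st = 0.2051·0.02 + 0.1993·0.06 + 0.2185·0.11 + 0.3772·0.11 ≈ 0.081581... → 0.0816.

0.0816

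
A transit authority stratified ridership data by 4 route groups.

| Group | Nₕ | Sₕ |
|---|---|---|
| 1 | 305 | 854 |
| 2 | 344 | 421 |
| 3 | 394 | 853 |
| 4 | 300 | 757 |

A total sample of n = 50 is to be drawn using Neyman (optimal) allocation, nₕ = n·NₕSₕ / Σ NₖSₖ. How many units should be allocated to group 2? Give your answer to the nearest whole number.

7

Σ NₕSₕ = 305·854 + 344·421 + 394·853 + 300·757 = 968476.
Share for 2: 144824/968476 = 0.14954.
n_2 = 50 × 0.14954 = 7.477... → 7.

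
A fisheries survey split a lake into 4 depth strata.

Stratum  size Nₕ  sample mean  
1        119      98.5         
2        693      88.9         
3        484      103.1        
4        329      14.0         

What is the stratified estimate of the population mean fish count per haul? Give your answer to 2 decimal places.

N = 1625; weights Wₕ = Nₕ/N = (0.0732, 0.4265, 0.2978, 0.2025).
x̄_st = Σ Wₕ·x̄ₕ = 0.0732·98.5 + 0.4265·88.9 + 0.2978·103.1 + 0.2025·14.0 ≈ 78.6681...
→ 78.67.

78.67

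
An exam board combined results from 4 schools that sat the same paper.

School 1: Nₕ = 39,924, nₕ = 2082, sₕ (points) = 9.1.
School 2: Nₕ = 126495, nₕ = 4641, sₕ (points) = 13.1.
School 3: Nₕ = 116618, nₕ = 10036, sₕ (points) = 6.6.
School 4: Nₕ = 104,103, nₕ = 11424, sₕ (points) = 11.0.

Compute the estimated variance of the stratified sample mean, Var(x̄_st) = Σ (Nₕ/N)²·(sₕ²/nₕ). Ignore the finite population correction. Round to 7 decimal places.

N = 387140; Wₕ = Nₕ/N.
school 1: (39924/387140)²·9.1²/2082 = 0.0004229939
school 2: (126495/387140)²·13.1²/4641 = 0.0039476774
school 3: (116618/387140)²·6.6²/10036 = 0.0003938423
school 4: (104103/387140)²·11.0²/11424 = 0.0007658744
Sum = 0.0055303879 → 0.0055304.

0.0055304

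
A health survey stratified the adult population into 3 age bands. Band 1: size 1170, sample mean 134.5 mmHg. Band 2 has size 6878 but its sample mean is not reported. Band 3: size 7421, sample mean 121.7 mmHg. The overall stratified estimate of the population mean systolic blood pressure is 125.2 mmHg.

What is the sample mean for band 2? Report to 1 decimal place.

N = 1170 + 6878 + 7421 = 15469.
Overall total = μ·N = 125.2·15469 = 1936718.8.
Subtract the known strata: 1170·134.5 + 7421·121.7 = 1060500.7.
Remaining total for band 2: 1936718.8 − 1060500.7 = 876218.1.
Divide by its size: 876218.1 / 6878 = 127.394... → 127.4.

127.4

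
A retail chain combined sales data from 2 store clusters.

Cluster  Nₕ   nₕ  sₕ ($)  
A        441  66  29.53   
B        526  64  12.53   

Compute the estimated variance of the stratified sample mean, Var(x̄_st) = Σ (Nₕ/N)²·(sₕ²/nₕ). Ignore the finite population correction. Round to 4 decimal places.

3.4738

N = 967; Wₕ = Nₕ/N.
cluster A: (441/967)²·29.53²/66 = 2.7479396
cluster B: (526/967)²·12.53²/64 = 0.7258397
Sum = 3.4737793 → 3.4738.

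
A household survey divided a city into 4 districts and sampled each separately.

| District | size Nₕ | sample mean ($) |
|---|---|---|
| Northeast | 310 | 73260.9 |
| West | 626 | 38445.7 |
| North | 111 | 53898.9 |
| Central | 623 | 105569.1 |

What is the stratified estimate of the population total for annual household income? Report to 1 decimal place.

Population total = Σ Nₕ·x̄ₕ (each stratum's size times its mean).
310·73260.9 + 626·38445.7 + 111·53898.9 + 623·105569.1 = 22710879 + 24067008.2 + 5982777.9 + 65769549.3 = 118530214.4.

118530214.4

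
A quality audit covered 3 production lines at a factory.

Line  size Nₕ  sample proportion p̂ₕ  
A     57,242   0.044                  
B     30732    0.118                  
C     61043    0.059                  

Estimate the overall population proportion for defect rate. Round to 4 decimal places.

0.0654

N = 57242 + 30732 + 61043 = 149017.
Overall proportion = Σ (Nₕ/N)·p̂ₕ.
Σ Nₕp̂ₕ = 2518.648 + 3626.376 + 3601.537 = 9746.561.
9746.561 / 149017 = 0.065406... → 0.0654.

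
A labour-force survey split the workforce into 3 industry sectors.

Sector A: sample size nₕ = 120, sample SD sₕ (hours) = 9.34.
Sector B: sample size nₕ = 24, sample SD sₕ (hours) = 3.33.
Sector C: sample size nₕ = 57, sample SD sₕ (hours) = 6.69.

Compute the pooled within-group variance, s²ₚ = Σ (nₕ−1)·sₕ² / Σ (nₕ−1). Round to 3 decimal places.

66.376

A: (120−1)·9.34² = 119·87.2356 = 10381.0364
B: (24−1)·3.33² = 23·11.0889 = 255.0447
C: (57−1)·6.69² = 56·44.7561 = 2506.3416
Numerator = 13142.4227; denominator = Σ(nₕ−1) = 198.
s²ₚ = 13142.4227/198 = 66.37587... → 66.376.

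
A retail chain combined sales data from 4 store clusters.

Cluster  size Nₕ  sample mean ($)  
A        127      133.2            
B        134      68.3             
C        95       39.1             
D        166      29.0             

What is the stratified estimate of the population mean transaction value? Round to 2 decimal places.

N = 522; weights Wₕ = Nₕ/N = (0.2433, 0.2567, 0.1820, 0.3180).
x̄_st = Σ Wₕ·x̄ₕ = 0.2433·133.2 + 0.2567·68.3 + 0.1820·39.1 + 0.3180·29.0 ≈ 66.2780...
→ 66.28.

66.28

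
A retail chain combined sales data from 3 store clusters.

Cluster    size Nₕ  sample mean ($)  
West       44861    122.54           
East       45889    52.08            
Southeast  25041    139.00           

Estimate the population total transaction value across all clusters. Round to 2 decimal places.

11367865.06

Estimate total by summing Nₕ·x̄ₕ over strata.
44861·122.54 + 45889·52.08 + 25041·139.00 = 5497266.94 + 2389899.12 + 3480699 = 11367865.06.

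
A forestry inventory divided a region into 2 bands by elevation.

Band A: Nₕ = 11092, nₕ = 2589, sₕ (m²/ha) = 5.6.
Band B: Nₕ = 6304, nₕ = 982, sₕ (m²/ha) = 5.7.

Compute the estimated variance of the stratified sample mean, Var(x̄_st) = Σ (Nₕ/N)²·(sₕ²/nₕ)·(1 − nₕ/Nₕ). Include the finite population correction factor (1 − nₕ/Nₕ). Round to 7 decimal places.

N = 17396; Wₕ = Nₕ/N.
band A: (11092/17396)²·5.6²/2589·(1 − 2589/11092) = 0.0037750894
band B: (6304/17396)²·5.7²/982·(1 − 982/6304) = 0.0036680099
Sum = 0.0074430994 → 0.0074431.

0.0074431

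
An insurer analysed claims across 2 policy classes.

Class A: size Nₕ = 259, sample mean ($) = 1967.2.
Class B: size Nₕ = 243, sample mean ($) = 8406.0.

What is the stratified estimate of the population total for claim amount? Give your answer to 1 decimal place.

Estimate total by summing Nₕ·x̄ₕ over strata.
259·1967.2 + 243·8406.0 = 509504.8 + 2042658 = 2552162.8.

2552162.8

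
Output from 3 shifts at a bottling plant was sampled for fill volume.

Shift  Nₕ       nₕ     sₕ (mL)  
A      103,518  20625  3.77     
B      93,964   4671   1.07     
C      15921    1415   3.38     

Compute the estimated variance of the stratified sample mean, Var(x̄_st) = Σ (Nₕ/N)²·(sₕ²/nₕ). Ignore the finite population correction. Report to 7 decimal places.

N = 213403. Term for each stratum: Wₕ²sₕ²/nₕ.
Var(x̄_st) = 0.0001621509 + 0.0000475204 + 0.0000449383 = 0.0002546096 → 0.0002546.

0.0002546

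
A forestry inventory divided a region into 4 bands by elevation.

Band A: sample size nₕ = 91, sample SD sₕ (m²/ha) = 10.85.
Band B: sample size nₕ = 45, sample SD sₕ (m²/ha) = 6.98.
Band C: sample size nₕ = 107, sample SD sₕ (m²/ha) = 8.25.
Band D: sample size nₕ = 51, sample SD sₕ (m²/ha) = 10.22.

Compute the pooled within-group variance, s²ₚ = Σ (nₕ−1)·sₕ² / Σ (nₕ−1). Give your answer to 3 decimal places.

86.813

Degrees of freedom: 90 + 44 + 106 + 50 = 290.
Σ(nₕ−1)sₕ² = 90·117.7225 + 44·48.7204 + 106·68.0625 + 50·104.4484 = 25175.7676.
s²ₚ = 25175.7676 / 290 = 86.81299... → 86.813.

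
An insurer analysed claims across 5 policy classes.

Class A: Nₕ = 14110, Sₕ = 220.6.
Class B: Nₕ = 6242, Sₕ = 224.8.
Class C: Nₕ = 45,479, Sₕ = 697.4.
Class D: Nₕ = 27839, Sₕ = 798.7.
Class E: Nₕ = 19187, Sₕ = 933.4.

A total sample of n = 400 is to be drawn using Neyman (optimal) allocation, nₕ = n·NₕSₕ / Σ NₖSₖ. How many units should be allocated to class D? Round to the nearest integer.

Σ NₕSₕ = 14110·220.6 + 6242·224.8 + 45479·697.4 + 27839·798.7 + 19187·933.4 = 76377077.3.
Share for D: 22235009.3/76377077.3 = 0.29112.
n_D = 400 × 0.29112 = 116.449... → 116.

116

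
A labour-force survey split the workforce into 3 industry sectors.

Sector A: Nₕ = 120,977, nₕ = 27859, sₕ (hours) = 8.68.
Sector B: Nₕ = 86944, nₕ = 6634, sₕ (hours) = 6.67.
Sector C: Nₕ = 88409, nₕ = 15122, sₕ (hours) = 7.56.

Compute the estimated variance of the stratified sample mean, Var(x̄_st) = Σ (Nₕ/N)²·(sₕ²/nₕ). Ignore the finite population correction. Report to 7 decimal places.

0.0013645

N = 296330; Wₕ = Nₕ/N.
sector A: (120977/296330)²·8.68²/27859 = 0.0004507423
sector B: (86944/296330)²·6.67²/6634 = 0.0005773035
sector C: (88409/296330)²·7.56²/15122 = 0.0003364156
Sum = 0.0013644613 → 0.0013645.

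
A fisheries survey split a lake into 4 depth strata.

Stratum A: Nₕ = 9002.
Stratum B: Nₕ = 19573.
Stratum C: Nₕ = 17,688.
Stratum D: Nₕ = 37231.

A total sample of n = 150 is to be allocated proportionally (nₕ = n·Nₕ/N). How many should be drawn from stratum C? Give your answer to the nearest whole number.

32

N = 9002 + 19573 + 17688 + 37231 = 83494.
n_C = 150·17688/83494 = 31.777... → 32.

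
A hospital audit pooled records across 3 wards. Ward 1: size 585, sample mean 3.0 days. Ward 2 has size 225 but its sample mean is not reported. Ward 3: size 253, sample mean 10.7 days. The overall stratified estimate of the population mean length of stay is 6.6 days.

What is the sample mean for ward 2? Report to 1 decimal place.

11.3

Σ Nₕx̄ₕ = N·μ, so 225·x̄_2 = 1063·6.6 − (585·3.0 + 253·10.7).
= 7015.8 − 4462.1 = 2553.7.
x̄_2 = 2553.7 / 225 = 11.350... → 11.3.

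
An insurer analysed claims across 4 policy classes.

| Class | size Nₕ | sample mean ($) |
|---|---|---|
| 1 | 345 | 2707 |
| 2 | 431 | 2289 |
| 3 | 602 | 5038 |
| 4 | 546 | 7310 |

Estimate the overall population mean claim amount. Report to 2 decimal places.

N = 345 + 431 + 602 + 546 = 1924.
The stratified mean weights each stratum mean by its population share Nₕ/N.
Σ Nₕx̄ₕ = 345·2707 + 431·2289 + 602·5038 + 546·7310 = 933915 + 986559 + 3032876 + 3991260 = 8944610.
Divide by N: 8944610 / 1924 = 4648.9657... → 4648.97.

4648.97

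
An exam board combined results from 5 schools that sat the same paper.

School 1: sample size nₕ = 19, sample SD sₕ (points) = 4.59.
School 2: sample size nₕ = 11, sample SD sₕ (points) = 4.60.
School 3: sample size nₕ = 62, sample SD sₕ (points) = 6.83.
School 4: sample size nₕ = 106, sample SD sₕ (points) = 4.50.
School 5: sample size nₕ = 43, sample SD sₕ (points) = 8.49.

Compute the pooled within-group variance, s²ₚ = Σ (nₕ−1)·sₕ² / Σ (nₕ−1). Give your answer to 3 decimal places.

Degrees of freedom: 18 + 10 + 61 + 105 + 42 = 236.
Σ(nₕ−1)sₕ² = 18·21.0681 + 10·21.16 + 61·46.6489 + 105·20.25 + 42·72.0801 = 8590.0229.
s²ₚ = 8590.0229 / 236 = 36.39840... → 36.398.

36.398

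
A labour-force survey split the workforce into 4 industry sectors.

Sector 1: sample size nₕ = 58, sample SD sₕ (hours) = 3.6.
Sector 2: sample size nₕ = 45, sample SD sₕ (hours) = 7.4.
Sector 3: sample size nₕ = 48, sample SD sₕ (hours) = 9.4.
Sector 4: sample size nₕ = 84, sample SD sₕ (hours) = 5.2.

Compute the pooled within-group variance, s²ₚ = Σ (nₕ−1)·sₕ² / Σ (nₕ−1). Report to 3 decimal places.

41.322

1: (58−1)·3.6² = 57·12.96 = 738.72
2: (45−1)·7.4² = 44·54.76 = 2409.44
3: (48−1)·9.4² = 47·88.36 = 4152.92
4: (84−1)·5.2² = 83·27.04 = 2244.32
Numerator = 9545.4; denominator = Σ(nₕ−1) = 231.
s²ₚ = 9545.4/231 = 41.32208... → 41.322.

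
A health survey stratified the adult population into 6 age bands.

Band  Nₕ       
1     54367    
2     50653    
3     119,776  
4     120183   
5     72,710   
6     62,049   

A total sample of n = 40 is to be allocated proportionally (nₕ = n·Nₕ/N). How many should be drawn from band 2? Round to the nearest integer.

Share of band 2 = 50653/479738 = 0.10558.
Allocate 40 × 0.10558 = 4.223... → 4.

4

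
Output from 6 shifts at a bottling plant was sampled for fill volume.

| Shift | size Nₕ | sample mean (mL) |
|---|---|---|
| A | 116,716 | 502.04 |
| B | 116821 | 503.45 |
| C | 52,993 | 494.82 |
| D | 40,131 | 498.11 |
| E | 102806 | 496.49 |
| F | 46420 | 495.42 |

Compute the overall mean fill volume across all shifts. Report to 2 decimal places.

499.41

N = 475887; weights Wₕ = Nₕ/N = (0.2453, 0.2455, 0.1114, 0.0843, 0.2160, 0.0975).
x̄_st = Σ Wₕ·x̄ₕ = 0.2453·502.04 + 0.2455·503.45 + 0.1114·494.82 + 0.0843·498.11 + 0.2160·496.49 + 0.0975·495.42 ≈ 499.4060...
→ 499.41.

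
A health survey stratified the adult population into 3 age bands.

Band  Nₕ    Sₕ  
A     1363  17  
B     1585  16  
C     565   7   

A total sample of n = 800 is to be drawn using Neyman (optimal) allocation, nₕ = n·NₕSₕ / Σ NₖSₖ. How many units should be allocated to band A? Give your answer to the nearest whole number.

Σ NₕSₕ = 1363·17 + 1585·16 + 565·7 = 52486.
Share for A: 23171/52486 = 0.44147.
n_A = 800 × 0.44147 = 353.176... → 353.

353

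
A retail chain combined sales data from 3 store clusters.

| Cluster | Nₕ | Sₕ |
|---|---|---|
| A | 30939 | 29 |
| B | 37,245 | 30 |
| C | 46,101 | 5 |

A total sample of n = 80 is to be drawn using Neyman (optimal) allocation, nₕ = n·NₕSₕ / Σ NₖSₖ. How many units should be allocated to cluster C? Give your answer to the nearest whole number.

8

A: NₕSₕ = 30939·29 = 897231
B: NₕSₕ = 37245·30 = 1117350
C: NₕSₕ = 46101·5 = 230505
Σ NₕSₕ = 2245086.
n_C = 80·230505/2245086 = 8.214... → 8.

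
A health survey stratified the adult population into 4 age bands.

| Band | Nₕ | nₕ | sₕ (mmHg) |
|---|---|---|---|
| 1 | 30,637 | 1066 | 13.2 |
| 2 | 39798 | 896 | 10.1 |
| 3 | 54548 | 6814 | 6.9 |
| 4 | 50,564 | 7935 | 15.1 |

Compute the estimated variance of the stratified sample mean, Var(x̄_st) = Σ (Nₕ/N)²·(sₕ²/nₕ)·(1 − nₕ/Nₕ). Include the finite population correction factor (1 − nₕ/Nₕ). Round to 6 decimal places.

N = 175547; Wₕ = Nₕ/N.
band 1: (30637/175547)²·13.2²/1066·(1 − 1066/30637) = 0.004805251
band 2: (39798/175547)²·10.1²/896·(1 − 896/39798) = 0.005719803
band 3: (54548/175547)²·6.9²/6814·(1 − 6814/54548) = 0.000590359
band 4: (50564/175547)²·15.1²/7935·(1 − 7935/50564) = 0.002009864
Sum = 0.013125277 → 0.013125.

0.013125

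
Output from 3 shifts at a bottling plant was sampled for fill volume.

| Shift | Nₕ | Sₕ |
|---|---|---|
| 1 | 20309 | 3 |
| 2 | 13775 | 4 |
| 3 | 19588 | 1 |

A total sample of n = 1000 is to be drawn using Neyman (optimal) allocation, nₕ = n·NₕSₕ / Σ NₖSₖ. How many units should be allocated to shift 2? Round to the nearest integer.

1: NₕSₕ = 20309·3 = 60927
2: NₕSₕ = 13775·4 = 55100
3: NₕSₕ = 19588·1 = 19588
Σ NₕSₕ = 135615.
n_2 = 1000·55100/135615 = 406.297... → 406.

406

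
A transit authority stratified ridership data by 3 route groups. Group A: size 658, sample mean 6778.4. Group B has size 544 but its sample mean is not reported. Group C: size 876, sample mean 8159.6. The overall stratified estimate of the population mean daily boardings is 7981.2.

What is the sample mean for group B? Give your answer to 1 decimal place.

9148.8

N = 658 + 544 + 876 = 2078.
Overall total = μ·N = 7981.2·2078 = 16584933.6.
Subtract the known strata: 658·6778.4 + 876·8159.6 = 11607996.8.
Remaining total for group B: 16584933.6 − 11607996.8 = 4976936.8.
Divide by its size: 4976936.8 / 544 = 9148.781... → 9148.8.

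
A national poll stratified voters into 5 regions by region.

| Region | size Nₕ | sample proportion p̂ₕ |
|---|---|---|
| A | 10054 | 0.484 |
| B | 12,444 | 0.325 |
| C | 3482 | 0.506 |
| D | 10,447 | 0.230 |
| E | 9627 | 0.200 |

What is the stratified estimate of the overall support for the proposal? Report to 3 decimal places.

0.326

N = 10054 + 12444 + 3482 + 10447 + 9627 = 46054.
Overall proportion = Σ (Nₕ/N)·p̂ₕ.
Σ Nₕp̂ₕ = 4866.136 + 4044.3 + 1761.892 + 2402.81 + 1925.4 = 15000.538.
15000.538 / 46054 = 0.32572... → 0.326.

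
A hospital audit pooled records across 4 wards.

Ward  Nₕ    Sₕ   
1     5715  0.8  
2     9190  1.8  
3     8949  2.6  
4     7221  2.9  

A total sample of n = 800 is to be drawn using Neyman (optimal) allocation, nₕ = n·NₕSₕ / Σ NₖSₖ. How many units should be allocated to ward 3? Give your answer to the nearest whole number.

285

Σ NₕSₕ = 5715·0.8 + 9190·1.8 + 8949·2.6 + 7221·2.9 = 65322.3.
Share for 3: 23267.4/65322.3 = 0.35619.
n_3 = 800 × 0.35619 = 284.955... → 285.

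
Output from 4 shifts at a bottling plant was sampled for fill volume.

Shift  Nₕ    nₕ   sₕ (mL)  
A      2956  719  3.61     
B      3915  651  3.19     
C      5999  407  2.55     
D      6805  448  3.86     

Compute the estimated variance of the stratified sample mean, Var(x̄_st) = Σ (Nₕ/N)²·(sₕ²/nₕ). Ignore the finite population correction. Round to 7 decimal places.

0.0064919

N = 19675; Wₕ = Nₕ/N.
shift A: (2956/19675)²·3.61²/719 = 0.0004091334
shift B: (3915/19675)²·3.19²/651 = 0.0006189199
shift C: (5999/19675)²·2.55²/407 = 0.0014853000
shift D: (6805/19675)²·3.86²/448 = 0.0039785367
Sum = 0.0064918900 → 0.0064919.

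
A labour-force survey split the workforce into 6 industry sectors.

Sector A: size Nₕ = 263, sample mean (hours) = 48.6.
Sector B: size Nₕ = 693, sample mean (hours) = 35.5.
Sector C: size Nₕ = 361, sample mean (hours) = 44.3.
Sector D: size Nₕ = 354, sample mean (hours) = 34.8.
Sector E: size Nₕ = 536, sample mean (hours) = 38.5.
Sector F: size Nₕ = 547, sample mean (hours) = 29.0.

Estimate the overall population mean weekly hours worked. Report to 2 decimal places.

N = 263 + 693 + 361 + 354 + 536 + 547 = 2754.
The stratified mean weights each stratum mean by its population share Nₕ/N.
Σ Nₕx̄ₕ = 263·48.6 + 693·35.5 + 361·44.3 + 354·34.8 + 536·38.5 + 547·29.0 = 12781.8 + 24601.5 + 15992.3 + 12319.2 + 20636 + 15863 = 102193.8.
Divide by N: 102193.8 / 2754 = 37.1074... → 37.11.

37.11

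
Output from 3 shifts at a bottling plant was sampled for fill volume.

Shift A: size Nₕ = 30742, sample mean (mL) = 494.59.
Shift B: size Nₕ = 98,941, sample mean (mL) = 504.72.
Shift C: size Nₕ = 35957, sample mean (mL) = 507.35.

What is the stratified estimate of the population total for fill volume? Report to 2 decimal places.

A: 30742·494.59 = 15204685.78
B: 98941·504.72 = 49937501.52
C: 35957·507.35 = 18242783.95
τ̂ = Σ Nₕx̄ₕ = 83384971.25.

83384971.25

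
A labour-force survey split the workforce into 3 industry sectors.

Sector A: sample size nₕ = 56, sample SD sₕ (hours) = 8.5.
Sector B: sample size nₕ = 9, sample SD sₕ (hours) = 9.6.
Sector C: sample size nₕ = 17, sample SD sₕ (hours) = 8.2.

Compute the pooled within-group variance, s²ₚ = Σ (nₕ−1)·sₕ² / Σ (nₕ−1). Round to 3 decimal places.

73.252

Degrees of freedom: 55 + 8 + 16 = 79.
Σ(nₕ−1)sₕ² = 55·72.25 + 8·92.16 + 16·67.24 = 5786.87.
s²ₚ = 5786.87 / 79 = 73.25152... → 73.252.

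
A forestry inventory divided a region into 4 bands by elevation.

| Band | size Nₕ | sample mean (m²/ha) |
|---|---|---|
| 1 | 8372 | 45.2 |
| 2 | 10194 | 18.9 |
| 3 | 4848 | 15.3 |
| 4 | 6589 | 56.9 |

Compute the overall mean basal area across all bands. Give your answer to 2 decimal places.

x̄_st = (Σ Nₕx̄ₕ) / (Σ Nₕ) = (8372·45.2 + 10194·18.9 + 4848·15.3 + 6589·56.9) / 30003
= 1020169.5 / 30003 = 34.0022... → 34.00.

34.00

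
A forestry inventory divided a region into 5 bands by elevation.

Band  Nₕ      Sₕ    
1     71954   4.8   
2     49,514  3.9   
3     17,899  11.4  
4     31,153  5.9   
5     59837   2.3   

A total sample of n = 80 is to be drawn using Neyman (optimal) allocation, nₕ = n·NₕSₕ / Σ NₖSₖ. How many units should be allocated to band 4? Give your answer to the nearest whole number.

14

Σ NₕSₕ = 71954·4.8 + 49514·3.9 + 17899·11.4 + 31153·5.9 + 59837·2.3 = 1063960.2.
Share for 4: 183802.7/1063960.2 = 0.17275.
n_4 = 80 × 0.17275 = 13.820... → 14.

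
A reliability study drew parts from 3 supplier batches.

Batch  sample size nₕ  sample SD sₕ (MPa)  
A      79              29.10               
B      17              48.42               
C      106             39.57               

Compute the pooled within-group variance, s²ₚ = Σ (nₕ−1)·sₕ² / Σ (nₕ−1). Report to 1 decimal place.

A: (79−1)·29.10² = 78·846.81 = 66051.18
B: (17−1)·48.42² = 16·2344.4964 = 37511.9424
C: (106−1)·39.57² = 105·1565.7849 = 164407.4145
Numerator = 267970.5369; denominator = Σ(nₕ−1) = 199.
s²ₚ = 267970.5369/199 = 1346.586... → 1346.6.

1346.6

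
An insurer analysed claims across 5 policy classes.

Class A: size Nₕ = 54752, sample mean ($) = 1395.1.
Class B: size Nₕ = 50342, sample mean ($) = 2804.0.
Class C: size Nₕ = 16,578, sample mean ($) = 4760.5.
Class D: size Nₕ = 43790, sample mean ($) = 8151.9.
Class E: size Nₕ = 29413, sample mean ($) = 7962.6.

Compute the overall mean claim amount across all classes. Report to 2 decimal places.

4554.91

x̄_st = (Σ Nₕx̄ₕ) / (Σ Nₕ) = (54752·1395.1 + 50342·2804.0 + 16578·4760.5 + 43790·8151.9 + 29413·7962.6) / 194875
= 887638707 / 194875 = 4554.9132... → 4554.91.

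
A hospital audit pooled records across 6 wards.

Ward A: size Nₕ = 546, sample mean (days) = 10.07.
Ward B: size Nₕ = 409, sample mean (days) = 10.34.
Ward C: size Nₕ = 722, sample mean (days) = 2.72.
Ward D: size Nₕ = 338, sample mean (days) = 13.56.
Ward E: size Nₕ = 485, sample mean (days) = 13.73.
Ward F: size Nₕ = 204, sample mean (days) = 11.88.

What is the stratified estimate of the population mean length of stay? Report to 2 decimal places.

N = 546 + 409 + 722 + 338 + 485 + 204 = 2704.
The stratified mean weights each stratum mean by its population share Nₕ/N.
Σ Nₕx̄ₕ = 546·10.07 + 409·10.34 + 722·2.72 + 338·13.56 + 485·13.73 + 204·11.88 = 5498.22 + 4229.06 + 1963.84 + 4583.28 + 6659.05 + 2423.52 = 25356.97.
Divide by N: 25356.97 / 2704 = 9.3776... → 9.38.

9.38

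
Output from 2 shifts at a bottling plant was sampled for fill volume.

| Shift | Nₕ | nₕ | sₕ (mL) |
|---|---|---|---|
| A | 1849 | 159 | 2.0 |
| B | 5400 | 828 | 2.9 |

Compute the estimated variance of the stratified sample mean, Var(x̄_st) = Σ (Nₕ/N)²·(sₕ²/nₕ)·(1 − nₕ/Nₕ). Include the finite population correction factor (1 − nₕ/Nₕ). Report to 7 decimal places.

N = 7249; Wₕ = Nₕ/N.
shift A: (1849/7249)²·2.0²/159·(1 − 159/1849) = 0.0014959955
shift B: (5400/7249)²·2.9²/828·(1 − 828/5400) = 0.0047720990
Sum = 0.0062680944 → 0.0062681.

0.0062681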